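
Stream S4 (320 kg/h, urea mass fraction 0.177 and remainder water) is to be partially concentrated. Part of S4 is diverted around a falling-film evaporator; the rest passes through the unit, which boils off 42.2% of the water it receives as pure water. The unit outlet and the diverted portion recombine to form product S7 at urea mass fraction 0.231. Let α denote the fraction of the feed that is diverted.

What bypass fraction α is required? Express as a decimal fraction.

0.327

All 320×0.177 = 56.64 kg/h of urea reaches S7, so S7 = 56.64/0.231 = 245.19 kg/h and vapour = 74.805 kg/h.
The evaporator receives (1−α)·320 of feed at 0.823 water and removes 0.422 of that water:
0.422×0.823×(1−α)×320 = 74.805
(1−α) = 74.805/111.14 = 0.6731;  α = 0.3269.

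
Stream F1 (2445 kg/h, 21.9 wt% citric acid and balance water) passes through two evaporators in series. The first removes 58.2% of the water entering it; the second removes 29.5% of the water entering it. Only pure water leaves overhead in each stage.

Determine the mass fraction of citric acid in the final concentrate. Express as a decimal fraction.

water in feed = 2445×0.781 = 1909.5 kg/h.
After stage 1: water left = (1−0.582)×1909.5 = 798.19; stream total = 1333.6 kg/h.
After stage 2: water left = (1−0.295)×798.19 = 562.72; final concentrate = 1098.2 kg/h.
citric acid fraction = 535.46/1098.2 = 0.488.

0.488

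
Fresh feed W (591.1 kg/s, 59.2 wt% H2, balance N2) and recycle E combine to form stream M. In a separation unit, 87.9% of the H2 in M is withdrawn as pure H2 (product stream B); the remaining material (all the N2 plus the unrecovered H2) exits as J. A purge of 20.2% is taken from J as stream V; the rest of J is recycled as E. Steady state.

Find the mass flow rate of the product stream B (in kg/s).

340.5 kg/s

H2 in M: m_A = 591.1×0.592 + (1−0.202)·(1−0.879)·m_A, so m_A = 349.93/0.9034 = 387.33 kg/s.
Product B = 0.879×387.33 = 340.46 kg/s.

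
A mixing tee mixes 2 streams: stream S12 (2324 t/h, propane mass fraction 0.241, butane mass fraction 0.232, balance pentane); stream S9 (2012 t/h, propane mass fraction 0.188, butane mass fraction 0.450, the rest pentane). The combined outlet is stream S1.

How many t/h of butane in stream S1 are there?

butane out = butane in = 2324×0.232 + 2012×0.450 = 1444.6 t/h.

1445 t/h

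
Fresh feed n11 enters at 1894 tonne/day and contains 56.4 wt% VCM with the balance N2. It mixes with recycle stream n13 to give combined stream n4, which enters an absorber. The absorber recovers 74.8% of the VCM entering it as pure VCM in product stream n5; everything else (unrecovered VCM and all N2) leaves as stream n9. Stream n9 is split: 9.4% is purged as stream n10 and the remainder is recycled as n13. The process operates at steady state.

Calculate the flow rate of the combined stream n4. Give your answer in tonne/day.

10170 tonne/day

N2 enters only via n11 and leaves only via the purge: 1894×0.436 = 0.094×(N2 in n9), and the absorber passes all N2, so N2 in n4 = N2 in n9 = 8784.9 tonne/day.
VCM in n4: m_A = 1894×0.564 + (1−0.094)·(1−0.748)·m_A, so m_A = 1068.2/0.7717 = 1384.3 tonne/day.
n4 = 1384.3 + 8784.9 = 10169 tonne/day.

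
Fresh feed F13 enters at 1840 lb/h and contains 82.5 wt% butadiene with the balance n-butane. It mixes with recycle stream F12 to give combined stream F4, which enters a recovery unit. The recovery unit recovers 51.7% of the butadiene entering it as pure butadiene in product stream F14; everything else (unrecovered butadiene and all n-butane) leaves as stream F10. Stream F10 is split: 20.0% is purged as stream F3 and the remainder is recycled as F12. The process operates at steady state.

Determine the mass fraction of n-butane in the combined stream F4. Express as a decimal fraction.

0.394

n-butane enters only via F13 and leaves only via the purge: 1840×0.175 = 0.200×(n-butane in F10), and the recovery unit passes all n-butane, so n-butane in F4 = n-butane in F10 = 1610 lb/h.
butadiene in F4: m_A = 1840×0.825 + (1−0.200)·(1−0.517)·m_A, so m_A = 1518/0.6136 = 2473.9 lb/h.
F4 = 2473.9 + 1610 = 4083.9 lb/h.
n-butane fraction in F4 = 1610/4083.9 = 0.394.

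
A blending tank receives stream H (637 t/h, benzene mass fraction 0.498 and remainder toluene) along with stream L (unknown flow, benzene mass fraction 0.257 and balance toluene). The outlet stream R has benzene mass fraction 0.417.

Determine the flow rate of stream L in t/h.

322.5 t/h

Let L be the unknown flow. Total out = 637 + L.
benzene balance: 317.23 + 0.257·L = 0.417·(637 + L)
(0.257 − 0.417)·L = 0.417×637 − 317.23 = -51.597
L = -51.597 / -0.160 = 322.48 t/h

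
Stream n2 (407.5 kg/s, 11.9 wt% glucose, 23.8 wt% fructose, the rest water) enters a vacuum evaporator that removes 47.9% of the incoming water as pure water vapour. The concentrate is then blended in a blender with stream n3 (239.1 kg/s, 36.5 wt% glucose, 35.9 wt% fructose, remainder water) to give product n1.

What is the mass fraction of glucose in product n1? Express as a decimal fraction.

Vapour removed = 0.479×0.643×407.5 = 125.51 kg/s; concentrate = 281.99 kg/s.
glucose reaching the mixer = 48.492 (from concentrate) + 239.1×0.365 = 135.76 kg/s.
Product flow = 281.99 + 239.1 = 521.09 kg/s; glucose fraction = 0.2605.

0.2605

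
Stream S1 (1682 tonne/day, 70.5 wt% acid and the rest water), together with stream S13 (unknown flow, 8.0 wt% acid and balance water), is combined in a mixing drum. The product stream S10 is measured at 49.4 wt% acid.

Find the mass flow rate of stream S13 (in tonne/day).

857.3 tonne/day

Let S13 be the unknown flow. Total out = 1682 + S13.
acid balance: 1185.8 + 0.080·S13 = 0.494·(1682 + S13)
(0.080 − 0.494)·S13 = 0.494×1682 − 1185.8 = -354.9
S13 = -354.9 / -0.414 = 857.25 tonne/day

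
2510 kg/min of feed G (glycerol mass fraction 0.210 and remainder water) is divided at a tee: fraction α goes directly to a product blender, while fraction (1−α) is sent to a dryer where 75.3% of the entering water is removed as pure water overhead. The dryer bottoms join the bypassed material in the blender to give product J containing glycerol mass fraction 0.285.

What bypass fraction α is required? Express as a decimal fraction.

0.558

All 2510×0.210 = 527.1 kg/min of glycerol reaches J, so J = 527.1/0.285 = 1849.5 kg/min and vapour = 660.53 kg/min.
The evaporator receives (1−α)·2510 of feed at 0.790 water and removes 0.753 of that water:
0.753×0.790×(1−α)×2510 = 660.53
(1−α) = 660.53/1493.1 = 0.4424;  α = 0.5576.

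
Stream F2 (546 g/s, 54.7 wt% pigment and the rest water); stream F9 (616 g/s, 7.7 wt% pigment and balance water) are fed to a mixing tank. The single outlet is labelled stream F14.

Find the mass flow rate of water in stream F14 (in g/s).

815.9 g/s

water out = water in = 546×0.453 + 616×0.923 = 815.91 g/s.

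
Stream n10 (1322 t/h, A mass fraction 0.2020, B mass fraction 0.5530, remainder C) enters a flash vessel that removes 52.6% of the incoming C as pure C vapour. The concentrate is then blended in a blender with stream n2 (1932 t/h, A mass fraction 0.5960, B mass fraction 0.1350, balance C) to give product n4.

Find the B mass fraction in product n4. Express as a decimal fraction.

Vapour removed = 0.526×0.245×1322 = 170.37 t/h; concentrate = 1151.6 t/h.
B reaching the mixer = 731.07 (from concentrate) + 1932×0.135 = 991.89 t/h.
Product flow = 1151.6 + 1932 = 3083.6 t/h; B fraction = 0.3217.

0.3217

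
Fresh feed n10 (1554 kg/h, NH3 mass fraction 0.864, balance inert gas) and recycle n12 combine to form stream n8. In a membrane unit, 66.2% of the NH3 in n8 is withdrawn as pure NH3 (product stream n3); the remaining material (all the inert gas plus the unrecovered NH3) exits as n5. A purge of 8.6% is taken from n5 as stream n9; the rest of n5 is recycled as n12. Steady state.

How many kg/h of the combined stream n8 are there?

4400 kg/h

inert gas enters only via n10 and leaves only via the purge: 1554×0.136 = 0.086×(inert gas in n5), and the membrane unit passes all inert gas, so inert gas in n8 = inert gas in n5 = 2457.5 kg/h.
NH3 in n8: m_A = 1554×0.864 + (1−0.086)·(1−0.662)·m_A, so m_A = 1342.7/0.6911 = 1942.9 kg/h.
n8 = 1942.9 + 2457.5 = 4400.4 kg/h.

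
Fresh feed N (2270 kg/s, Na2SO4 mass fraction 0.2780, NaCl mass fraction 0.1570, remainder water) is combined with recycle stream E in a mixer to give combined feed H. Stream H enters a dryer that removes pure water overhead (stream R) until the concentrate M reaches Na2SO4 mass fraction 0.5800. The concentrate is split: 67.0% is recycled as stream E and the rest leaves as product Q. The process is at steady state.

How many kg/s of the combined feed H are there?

Overall Na2SO4 balance (none leaves overhead): Na2SO4 in fresh feed = Na2SO4 in product, i.e. 2270×0.278 = (1−0.670)·M·0.580.
M = 631.06/(0.580×0.330) = 3297.1 kg/s.
Recycle E = 0.670×3297.1 = 2209 kg/s.
Combined feed H = 2270 + 2209 = 4479 kg/s.

4479 kg/s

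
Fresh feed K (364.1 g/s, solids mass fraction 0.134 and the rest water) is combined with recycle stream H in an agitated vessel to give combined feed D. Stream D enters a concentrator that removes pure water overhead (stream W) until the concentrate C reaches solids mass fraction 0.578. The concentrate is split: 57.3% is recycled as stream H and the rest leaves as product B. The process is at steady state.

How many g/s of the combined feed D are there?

477.4 g/s

Overall solids balance (none leaves overhead): solids in fresh feed = solids in product, i.e. 364.1×0.134 = (1−0.573)·C·0.578.
C = 48.789/(0.578×0.427) = 197.68 g/s.
Recycle H = 0.573×197.68 = 113.27 g/s.
Combined feed D = 364.1 + 113.27 = 477.37 g/s.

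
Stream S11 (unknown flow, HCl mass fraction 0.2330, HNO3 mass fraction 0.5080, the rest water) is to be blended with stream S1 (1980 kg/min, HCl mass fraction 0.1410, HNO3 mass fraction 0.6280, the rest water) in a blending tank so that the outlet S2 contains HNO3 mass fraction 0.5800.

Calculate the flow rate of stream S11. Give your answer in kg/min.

Let S11 be the unknown flow. Total out = 1980 + S11.
HNO3 balance: 1243.4 + 0.508·S11 = 0.580·(1980 + S11)
(0.508 − 0.580)·S11 = 0.580×1980 − 1243.4 = -95.04
S11 = -95.04 / -0.072 = 1320 kg/min

1320 kg/min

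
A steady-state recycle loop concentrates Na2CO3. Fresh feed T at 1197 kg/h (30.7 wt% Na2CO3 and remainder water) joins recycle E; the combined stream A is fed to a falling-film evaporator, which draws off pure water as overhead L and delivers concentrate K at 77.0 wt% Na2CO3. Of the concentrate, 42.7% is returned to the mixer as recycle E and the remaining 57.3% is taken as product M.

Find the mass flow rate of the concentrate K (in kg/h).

Overall Na2CO3 balance (none leaves overhead): Na2CO3 in fresh feed = Na2CO3 in product, i.e. 1197×0.307 = (1−0.427)·K·0.770.
K = 367.48/(0.770×0.573) = 832.89 kg/h.

832.9 kg/h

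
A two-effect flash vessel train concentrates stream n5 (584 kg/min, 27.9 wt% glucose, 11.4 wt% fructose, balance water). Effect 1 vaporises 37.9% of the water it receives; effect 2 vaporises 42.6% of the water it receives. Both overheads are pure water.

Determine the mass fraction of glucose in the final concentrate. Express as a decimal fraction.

0.4579

water in feed = 584×0.607 = 354.49 kg/min.
After stage 1: water left = (1−0.379)×354.49 = 220.14; stream total = 449.65 kg/min.
After stage 2: water left = (1−0.426)×220.14 = 126.36; final concentrate = 355.87 kg/min.
glucose fraction = 162.94/355.87 = 0.4579.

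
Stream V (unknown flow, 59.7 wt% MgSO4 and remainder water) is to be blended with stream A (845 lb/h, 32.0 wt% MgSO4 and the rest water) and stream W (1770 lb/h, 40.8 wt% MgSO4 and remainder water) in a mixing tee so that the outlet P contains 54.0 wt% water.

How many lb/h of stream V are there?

Let V be the unknown flow. Total out = 2615 + V.
water balance: 1622.4 + 0.403·V = 0.540·(2615 + V)
(0.403 − 0.540)·V = 0.540×2615 − 1622.4 = -210.34
V = -210.34 / -0.137 = 1535.3 lb/h

1535 lb/h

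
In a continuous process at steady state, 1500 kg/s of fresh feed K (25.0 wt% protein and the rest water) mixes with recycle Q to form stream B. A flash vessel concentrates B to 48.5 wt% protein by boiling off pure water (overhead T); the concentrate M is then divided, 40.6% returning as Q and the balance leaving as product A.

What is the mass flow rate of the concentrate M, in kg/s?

Overall protein balance (none leaves overhead): protein in fresh feed = protein in product, i.e. 1500×0.250 = (1−0.406)·M·0.485.
M = 375/(0.485×0.594) = 1301.7 kg/s.

1302 kg/s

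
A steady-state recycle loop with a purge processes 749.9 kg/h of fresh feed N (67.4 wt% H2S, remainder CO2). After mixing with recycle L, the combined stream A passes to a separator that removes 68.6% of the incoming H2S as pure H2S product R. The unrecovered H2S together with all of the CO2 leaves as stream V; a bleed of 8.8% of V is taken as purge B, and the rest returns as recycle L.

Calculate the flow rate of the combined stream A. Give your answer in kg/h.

CO2 enters only via N and leaves only via the purge: 749.9×0.326 = 0.088×(CO2 in V), and the separator passes all CO2, so CO2 in A = CO2 in V = 2778 kg/h.
H2S in A: m_A = 749.9×0.674 + (1−0.088)·(1−0.686)·m_A, so m_A = 505.43/0.7136 = 708.25 kg/h.
A = 708.25 + 2778 = 3486.3 kg/h.

3486 kg/h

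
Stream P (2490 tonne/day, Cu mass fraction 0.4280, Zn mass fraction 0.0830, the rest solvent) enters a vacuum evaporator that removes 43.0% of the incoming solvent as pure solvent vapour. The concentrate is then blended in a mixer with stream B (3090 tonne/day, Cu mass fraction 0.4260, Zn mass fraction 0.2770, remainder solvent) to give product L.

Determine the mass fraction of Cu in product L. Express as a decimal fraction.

0.4711

Vapour removed = 0.430×0.489×2490 = 523.57 tonne/day; concentrate = 1966.4 tonne/day.
Cu reaching the mixer = 1065.7 (from concentrate) + 3090×0.426 = 2382.1 tonne/day.
Product flow = 1966.4 + 3090 = 5056.4 tonne/day; Cu fraction = 0.4711.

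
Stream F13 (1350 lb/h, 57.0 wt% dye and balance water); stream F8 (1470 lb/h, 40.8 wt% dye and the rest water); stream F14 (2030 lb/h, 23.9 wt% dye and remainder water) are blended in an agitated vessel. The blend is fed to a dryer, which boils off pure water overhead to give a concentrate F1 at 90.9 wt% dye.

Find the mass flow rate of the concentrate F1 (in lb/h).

2040 lb/h

dye entering = 1350×0.570 + 1470×0.408 + 2030×0.239 = 1854.4 lb/h.
All dye reports to F1, so F1 = 1854.4/0.909 = 2040.1 lb/h.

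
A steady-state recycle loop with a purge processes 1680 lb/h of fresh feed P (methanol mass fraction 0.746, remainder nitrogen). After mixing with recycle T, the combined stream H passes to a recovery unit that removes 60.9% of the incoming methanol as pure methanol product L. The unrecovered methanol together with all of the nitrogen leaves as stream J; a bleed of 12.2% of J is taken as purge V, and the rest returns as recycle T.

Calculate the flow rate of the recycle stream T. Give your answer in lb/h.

nitrogen enters only via P and leaves only via the purge: 1680×0.254 = 0.122×(nitrogen in J), and the recovery unit passes all nitrogen, so nitrogen in H = nitrogen in J = 3497.7 lb/h.
methanol in H: m_A = 1680×0.746 + (1−0.122)·(1−0.609)·m_A, so m_A = 1253.3/0.6567 = 1908.4 lb/h.
J = (1−0.609)×1908.4 + 3497.7 = 4243.9 lb/h.
Recycle T = (1−0.122)×4243.9 = 3726.2 lb/h.

3726 lb/h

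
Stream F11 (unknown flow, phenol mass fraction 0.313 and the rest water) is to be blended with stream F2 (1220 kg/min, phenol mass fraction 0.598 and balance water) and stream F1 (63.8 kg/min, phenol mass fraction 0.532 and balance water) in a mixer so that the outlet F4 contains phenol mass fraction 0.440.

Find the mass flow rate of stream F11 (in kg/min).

Let F11 be the unknown flow. Total out = 1283.8 + F11.
phenol balance: 763.5 + 0.313·F11 = 0.440·(1283.8 + F11)
(0.313 − 0.440)·F11 = 0.440×1283.8 − 763.5 = -198.63
F11 = -198.63 / -0.127 = 1564 kg/min

1564 kg/min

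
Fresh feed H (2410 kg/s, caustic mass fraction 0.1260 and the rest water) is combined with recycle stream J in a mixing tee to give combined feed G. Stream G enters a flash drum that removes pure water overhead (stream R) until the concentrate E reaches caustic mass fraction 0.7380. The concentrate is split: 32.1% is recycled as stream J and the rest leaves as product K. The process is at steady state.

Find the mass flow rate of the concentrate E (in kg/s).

606 kg/s

Overall caustic balance (none leaves overhead): caustic in fresh feed = caustic in product, i.e. 2410×0.126 = (1−0.321)·E·0.738.
E = 303.66/(0.738×0.679) = 605.98 kg/s.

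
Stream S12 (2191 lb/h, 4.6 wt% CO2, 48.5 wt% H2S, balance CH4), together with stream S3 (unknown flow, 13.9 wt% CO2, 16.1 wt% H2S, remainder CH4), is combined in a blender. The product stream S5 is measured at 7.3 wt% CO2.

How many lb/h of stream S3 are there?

Let S3 be the unknown flow. Total out = 2191 + S3.
CO2 balance: 100.79 + 0.139·S3 = 0.073·(2191 + S3)
(0.139 − 0.073)·S3 = 0.073×2191 − 100.79 = 59.157
S3 = 59.157 / 0.066 = 896.32 lb/h

896.3 lb/h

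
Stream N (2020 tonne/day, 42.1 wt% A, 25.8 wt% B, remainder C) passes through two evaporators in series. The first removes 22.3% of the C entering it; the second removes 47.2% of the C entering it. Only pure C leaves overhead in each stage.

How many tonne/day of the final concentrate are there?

1638 tonne/day

C in feed = 2020×0.321 = 648.42 tonne/day.
After stage 1: C left = (1−0.223)×648.42 = 503.82; stream total = 1875.4 tonne/day.
After stage 2: C left = (1−0.472)×503.82 = 266.02; final concentrate = 1637.6 tonne/day.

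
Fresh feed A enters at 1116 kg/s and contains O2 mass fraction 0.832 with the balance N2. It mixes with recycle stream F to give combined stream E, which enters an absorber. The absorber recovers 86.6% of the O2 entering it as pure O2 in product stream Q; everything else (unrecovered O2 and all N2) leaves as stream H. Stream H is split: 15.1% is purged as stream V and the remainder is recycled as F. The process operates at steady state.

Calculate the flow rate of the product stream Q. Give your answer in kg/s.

O2 in E: m_A = 1116×0.832 + (1−0.151)·(1−0.866)·m_A, so m_A = 928.51/0.8862 = 1047.7 kg/s.
Product Q = 0.866×1047.7 = 907.31 kg/s.

907.3 kg/s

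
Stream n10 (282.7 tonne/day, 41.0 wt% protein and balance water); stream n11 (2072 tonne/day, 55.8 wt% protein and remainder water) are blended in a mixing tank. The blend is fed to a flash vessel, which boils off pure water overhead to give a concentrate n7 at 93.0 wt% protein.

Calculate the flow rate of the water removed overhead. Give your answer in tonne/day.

protein entering = 282.7×0.410 + 2072×0.558 = 1272.1 tonne/day.
All protein reports to n7, so n7 = 1272.1/0.930 = 1367.8 tonne/day.
Total feed = 2354.7 tonne/day; overhead = 2354.7 − 1367.8 = 986.87 tonne/day.

986.9 tonne/day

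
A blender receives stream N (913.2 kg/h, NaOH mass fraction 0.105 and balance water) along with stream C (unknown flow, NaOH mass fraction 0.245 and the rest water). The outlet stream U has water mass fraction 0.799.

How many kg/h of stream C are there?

1992 kg/h

Let C be the unknown flow. Total out = 913.2 + C.
water balance: 817.31 + 0.755·C = 0.799·(913.2 + C)
(0.755 − 0.799)·C = 0.799×913.2 − 817.31 = -87.667
C = -87.667 / -0.044 = 1992.4 kg/h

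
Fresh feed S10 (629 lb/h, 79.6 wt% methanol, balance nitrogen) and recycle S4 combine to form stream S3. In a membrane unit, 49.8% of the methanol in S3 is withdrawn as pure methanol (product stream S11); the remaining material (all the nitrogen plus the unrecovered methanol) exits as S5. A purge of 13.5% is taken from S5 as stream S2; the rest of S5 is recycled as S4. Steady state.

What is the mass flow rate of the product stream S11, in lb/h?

440.7 lb/h

methanol in S3: m_A = 629×0.796 + (1−0.135)·(1−0.498)·m_A, so m_A = 500.68/0.5658 = 884.96 lb/h.
Product S11 = 0.498×884.96 = 440.71 lb/h.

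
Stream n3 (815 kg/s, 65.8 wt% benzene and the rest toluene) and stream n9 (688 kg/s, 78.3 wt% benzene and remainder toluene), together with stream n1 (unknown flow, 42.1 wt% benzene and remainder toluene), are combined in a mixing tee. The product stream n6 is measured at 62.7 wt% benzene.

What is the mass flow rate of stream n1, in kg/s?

643.7 kg/s

Let n1 be the unknown flow. Total out = 1503 + n1.
benzene balance: 1075 + 0.421·n1 = 0.627·(1503 + n1)
(0.421 − 0.627)·n1 = 0.627×1503 − 1075 = -132.59
n1 = -132.59 / -0.206 = 643.66 kg/s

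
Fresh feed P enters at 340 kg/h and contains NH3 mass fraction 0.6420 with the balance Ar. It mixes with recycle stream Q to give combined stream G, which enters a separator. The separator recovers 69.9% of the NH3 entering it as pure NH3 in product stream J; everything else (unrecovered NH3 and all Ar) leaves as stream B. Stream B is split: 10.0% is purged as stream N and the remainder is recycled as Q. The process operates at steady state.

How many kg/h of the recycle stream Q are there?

1177 kg/h

Ar enters only via P and leaves only via the purge: 340×0.358 = 0.100×(Ar in B), and the separator passes all Ar, so Ar in G = Ar in B = 1217.2 kg/h.
NH3 in G: m_A = 340×0.642 + (1−0.100)·(1−0.699)·m_A, so m_A = 218.28/0.7291 = 299.38 kg/h.
B = (1−0.699)×299.38 + 1217.2 = 1307.3 kg/h.
Recycle Q = (1−0.100)×1307.3 = 1176.6 kg/h.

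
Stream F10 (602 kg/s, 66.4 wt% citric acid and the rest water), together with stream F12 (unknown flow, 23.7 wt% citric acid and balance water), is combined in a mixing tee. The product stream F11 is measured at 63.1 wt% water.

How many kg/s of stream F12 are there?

1345 kg/s

Let F12 be the unknown flow. Total out = 602 + F12.
water balance: 202.27 + 0.763·F12 = 0.631·(602 + F12)
(0.763 − 0.631)·F12 = 0.631×602 − 202.27 = 177.59
F12 = 177.59 / 0.132 = 1345.4 kg/s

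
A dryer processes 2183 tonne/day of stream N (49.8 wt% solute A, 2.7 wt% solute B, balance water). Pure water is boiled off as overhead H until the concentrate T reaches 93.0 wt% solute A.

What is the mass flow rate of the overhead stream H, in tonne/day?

1014 tonne/day

solute A is conserved: 2183×0.498 = 1087.1 tonne/day all reports to the concentrate.
Concentrate = 1087.1/(target fraction) = 1169 tonne/day.
Overhead = 2183 − 1169 = 1014 tonne/day.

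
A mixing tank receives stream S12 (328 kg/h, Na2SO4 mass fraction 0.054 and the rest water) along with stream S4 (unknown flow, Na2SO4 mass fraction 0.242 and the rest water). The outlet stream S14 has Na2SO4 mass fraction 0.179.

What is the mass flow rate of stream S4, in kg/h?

Let S4 be the unknown flow. Total out = 328 + S4.
Na2SO4 balance: 17.712 + 0.242·S4 = 0.179·(328 + S4)
(0.242 − 0.179)·S4 = 0.179×328 − 17.712 = 41
S4 = 41 / 0.063 = 650.79 kg/h

650.8 kg/h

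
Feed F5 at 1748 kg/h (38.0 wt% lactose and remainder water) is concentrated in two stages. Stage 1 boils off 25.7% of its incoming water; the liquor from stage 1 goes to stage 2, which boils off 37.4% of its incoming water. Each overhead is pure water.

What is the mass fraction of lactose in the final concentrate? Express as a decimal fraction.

0.5685

water in feed = 1748×0.620 = 1083.8 kg/h.
After stage 1: water left = (1−0.257)×1083.8 = 805.23; stream total = 1469.5 kg/h.
After stage 2: water left = (1−0.374)×805.23 = 504.08; final concentrate = 1168.3 kg/h.
lactose fraction = 664.24/1168.3 = 0.5685.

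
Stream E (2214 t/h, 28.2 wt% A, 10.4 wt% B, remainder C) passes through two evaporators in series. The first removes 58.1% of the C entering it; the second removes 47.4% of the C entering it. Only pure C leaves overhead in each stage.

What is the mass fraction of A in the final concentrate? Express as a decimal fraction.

C in feed = 2214×0.614 = 1359.4 t/h.
After stage 1: C left = (1−0.581)×1359.4 = 569.59; stream total = 1424.2 t/h.
After stage 2: C left = (1−0.474)×569.59 = 299.6; final concentrate = 1154.2 t/h.
A fraction = 624.35/1154.2 = 0.5409.

0.5409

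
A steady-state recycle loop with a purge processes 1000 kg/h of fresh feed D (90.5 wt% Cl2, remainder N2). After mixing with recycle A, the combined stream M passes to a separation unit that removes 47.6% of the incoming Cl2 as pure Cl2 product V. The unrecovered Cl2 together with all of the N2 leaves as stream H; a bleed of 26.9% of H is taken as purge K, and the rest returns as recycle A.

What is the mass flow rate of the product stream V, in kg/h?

698.2 kg/h

Cl2 in M: m_A = 1000×0.905 + (1−0.269)·(1−0.476)·m_A, so m_A = 905/0.6170 = 1466.9 kg/h.
Product V = 0.476×1466.9 = 698.23 kg/h.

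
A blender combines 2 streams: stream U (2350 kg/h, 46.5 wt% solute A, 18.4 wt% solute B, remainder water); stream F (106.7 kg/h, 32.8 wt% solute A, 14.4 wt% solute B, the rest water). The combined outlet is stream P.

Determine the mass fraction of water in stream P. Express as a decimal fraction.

0.359

Total flow out = 2350 + 106.7 = 2456.7 kg/h.
water in = 2350×0.351 + 106.7×0.528 = 881.19 kg/h.
water mass fraction in P = 881.19/2456.7 = 0.359.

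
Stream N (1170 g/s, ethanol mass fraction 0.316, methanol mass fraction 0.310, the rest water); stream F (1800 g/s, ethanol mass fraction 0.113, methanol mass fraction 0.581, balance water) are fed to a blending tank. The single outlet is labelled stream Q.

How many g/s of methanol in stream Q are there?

1408 g/s

methanol out = methanol in = 1170×0.310 + 1800×0.581 = 1408.5 g/s.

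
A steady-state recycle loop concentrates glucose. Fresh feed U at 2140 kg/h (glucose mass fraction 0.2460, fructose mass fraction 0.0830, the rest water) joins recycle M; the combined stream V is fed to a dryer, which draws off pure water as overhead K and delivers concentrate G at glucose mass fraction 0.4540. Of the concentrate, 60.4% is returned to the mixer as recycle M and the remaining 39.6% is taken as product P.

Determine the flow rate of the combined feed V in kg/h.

Overall glucose balance (none leaves overhead): glucose in fresh feed = glucose in product, i.e. 2140×0.246 = (1−0.604)·G·0.454.
G = 526.44/(0.454×0.396) = 2928.2 kg/h.
Recycle M = 0.604×2928.2 = 1768.6 kg/h.
Combined feed V = 2140 + 1768.6 = 3908.6 kg/h.

3909 kg/h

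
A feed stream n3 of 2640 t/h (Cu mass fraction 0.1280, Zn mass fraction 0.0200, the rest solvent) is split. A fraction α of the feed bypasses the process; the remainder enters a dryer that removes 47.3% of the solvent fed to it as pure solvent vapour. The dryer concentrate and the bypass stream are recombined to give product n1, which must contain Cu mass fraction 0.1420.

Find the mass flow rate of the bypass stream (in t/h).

1994 t/h

All 2640×0.128 = 337.92 t/h of Cu reaches n1, so n1 = 337.92/0.142 = 2379.7 t/h and vapour = 260.28 t/h.
The evaporator receives (1−α)·2640 of feed at 0.852 solvent and removes 0.473 of that solvent:
0.473×0.852×(1−α)×2640 = 260.28
(1−α) = 260.28/1063.9 = 0.2446;  α = 0.7554.
Bypass flow = 0.7554×2640 = 1994.1 t/h.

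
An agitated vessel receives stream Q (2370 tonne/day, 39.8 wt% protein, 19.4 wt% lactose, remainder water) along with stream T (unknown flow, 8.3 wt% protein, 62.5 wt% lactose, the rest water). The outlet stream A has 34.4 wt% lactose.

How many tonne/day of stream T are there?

1265 tonne/day

Let T be the unknown flow. Total out = 2370 + T.
lactose balance: 459.78 + 0.625·T = 0.344·(2370 + T)
(0.625 − 0.344)·T = 0.344×2370 − 459.78 = 355.5
T = 355.5 / 0.281 = 1265.1 tonne/day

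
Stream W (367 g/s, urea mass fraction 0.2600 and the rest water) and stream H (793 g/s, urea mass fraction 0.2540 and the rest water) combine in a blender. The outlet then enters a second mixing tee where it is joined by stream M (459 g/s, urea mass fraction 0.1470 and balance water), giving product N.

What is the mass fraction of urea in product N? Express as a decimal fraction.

Overall, product flow = 1619 g/s.
urea in = 367×0.260 + 793×0.254 + 459×0.147 = 364.31 g/s.
urea fraction in N = 0.2250.

0.2250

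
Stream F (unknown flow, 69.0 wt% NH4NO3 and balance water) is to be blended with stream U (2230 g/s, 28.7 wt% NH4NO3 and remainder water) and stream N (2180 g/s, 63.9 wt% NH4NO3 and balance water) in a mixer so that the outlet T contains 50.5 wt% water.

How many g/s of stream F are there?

Let F be the unknown flow. Total out = 4410 + F.
water balance: 2377 + 0.310·F = 0.505·(4410 + F)
(0.310 − 0.505)·F = 0.505×4410 − 2377 = -149.92
F = -149.92 / -0.195 = 768.82 g/s

768.8 g/s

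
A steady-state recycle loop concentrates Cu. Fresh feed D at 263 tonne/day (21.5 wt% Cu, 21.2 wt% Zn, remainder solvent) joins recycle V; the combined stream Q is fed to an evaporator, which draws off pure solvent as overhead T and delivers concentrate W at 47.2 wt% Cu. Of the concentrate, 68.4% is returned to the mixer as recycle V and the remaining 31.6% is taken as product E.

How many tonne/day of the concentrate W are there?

Overall Cu balance (none leaves overhead): Cu in fresh feed = Cu in product, i.e. 263×0.215 = (1−0.684)·W·0.472.
W = 56.545/(0.472×0.316) = 379.11 tonne/day.

379.1 tonne/day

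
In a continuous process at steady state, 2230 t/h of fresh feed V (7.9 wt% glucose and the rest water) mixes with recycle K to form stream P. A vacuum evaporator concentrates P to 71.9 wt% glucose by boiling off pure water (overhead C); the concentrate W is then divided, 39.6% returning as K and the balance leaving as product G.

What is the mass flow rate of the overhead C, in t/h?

Overall glucose balance (none leaves overhead): glucose in fresh feed = glucose in product, i.e. 2230×0.079 = (1−0.396)·W·0.719.
W = 176.17/(0.719×0.604) = 405.66 t/h.
Recycle K = 0.396×405.66 = 160.64 t/h.
Combined feed P = 2230 + 160.64 = 2390.6 t/h.
Overhead C = P − W = 2390.6 − 405.66 = 1985 t/h.

1985 t/h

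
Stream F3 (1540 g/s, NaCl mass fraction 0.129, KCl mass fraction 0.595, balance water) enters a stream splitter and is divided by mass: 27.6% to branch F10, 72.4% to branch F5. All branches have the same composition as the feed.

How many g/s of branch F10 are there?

Branch F10 flow = 0.276×1540 = 425.04 g/s.

425 g/s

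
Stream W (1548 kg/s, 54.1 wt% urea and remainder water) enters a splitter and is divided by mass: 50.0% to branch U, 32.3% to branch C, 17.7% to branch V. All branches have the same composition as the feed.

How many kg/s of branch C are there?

Branch C flow = 0.323×1548 = 500 kg/s.

500 kg/s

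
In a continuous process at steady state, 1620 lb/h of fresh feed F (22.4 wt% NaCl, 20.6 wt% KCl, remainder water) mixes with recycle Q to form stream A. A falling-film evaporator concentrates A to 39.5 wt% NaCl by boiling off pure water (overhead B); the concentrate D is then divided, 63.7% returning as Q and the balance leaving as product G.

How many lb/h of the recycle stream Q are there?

1612 lb/h

Overall NaCl balance (none leaves overhead): NaCl in fresh feed = NaCl in product, i.e. 1620×0.224 = (1−0.637)·D·0.395.
D = 362.88/(0.395×0.363) = 2530.8 lb/h.
Recycle Q = 0.637×2530.8 = 1612.1 lb/h.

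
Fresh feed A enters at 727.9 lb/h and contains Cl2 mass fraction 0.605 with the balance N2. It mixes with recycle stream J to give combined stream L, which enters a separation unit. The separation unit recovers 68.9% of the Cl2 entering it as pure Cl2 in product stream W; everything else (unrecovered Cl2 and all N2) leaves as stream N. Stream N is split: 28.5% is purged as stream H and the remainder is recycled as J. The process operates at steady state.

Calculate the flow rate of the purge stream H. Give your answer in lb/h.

N2 enters only via A and leaves only via the purge: 727.9×0.395 = 0.285×(N2 in N), and the separation unit passes all N2, so N2 in L = N2 in N = 1008.8 lb/h.
Cl2 in L: m_A = 727.9×0.605 + (1−0.285)·(1−0.689)·m_A, so m_A = 440.38/0.7776 = 566.31 lb/h.
N = (1−0.689)×566.31 + 1008.8 = 1185 lb/h.
Purge H = 0.285×1185 = 337.72 lb/h.

337.7 lb/h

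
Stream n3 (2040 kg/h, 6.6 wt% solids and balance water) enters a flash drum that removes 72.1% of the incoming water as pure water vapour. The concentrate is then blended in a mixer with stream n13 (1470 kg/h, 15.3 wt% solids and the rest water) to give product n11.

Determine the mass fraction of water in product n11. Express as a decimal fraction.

Vapour removed = 0.721×0.934×2040 = 1373.8 kg/h; concentrate = 666.24 kg/h.
water reaching the mixer = 531.6 (from concentrate) + 1470×0.847 = 1776.7 kg/h.
Product flow = 666.24 + 1470 = 2136.2 kg/h; water fraction = 0.8317.

0.8317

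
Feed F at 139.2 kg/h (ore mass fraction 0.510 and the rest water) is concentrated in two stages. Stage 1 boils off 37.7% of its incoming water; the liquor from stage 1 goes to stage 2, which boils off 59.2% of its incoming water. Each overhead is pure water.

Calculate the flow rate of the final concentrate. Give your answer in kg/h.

88.33 kg/h

water in feed = 139.2×0.490 = 68.208 kg/h.
After stage 1: water left = (1−0.377)×68.208 = 42.494; stream total = 113.49 kg/h.
After stage 2: water left = (1−0.592)×42.494 = 17.337; final concentrate = 88.329 kg/h.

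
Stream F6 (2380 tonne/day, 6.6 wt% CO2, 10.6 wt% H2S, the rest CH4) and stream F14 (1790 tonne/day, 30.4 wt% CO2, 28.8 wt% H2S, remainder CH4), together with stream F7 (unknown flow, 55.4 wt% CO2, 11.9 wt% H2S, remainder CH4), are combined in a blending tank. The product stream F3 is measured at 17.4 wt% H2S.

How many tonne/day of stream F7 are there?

Let F7 be the unknown flow. Total out = 4170 + F7.
H2S balance: 767.8 + 0.119·F7 = 0.174·(4170 + F7)
(0.119 − 0.174)·F7 = 0.174×4170 − 767.8 = -42.22
F7 = -42.22 / -0.055 = 767.64 tonne/day

767.6 tonne/day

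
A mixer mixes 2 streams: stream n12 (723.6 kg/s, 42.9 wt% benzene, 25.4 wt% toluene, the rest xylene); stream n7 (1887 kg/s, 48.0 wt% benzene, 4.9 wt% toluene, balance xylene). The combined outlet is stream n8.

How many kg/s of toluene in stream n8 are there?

toluene out = toluene in = 723.6×0.254 + 1887×0.049 = 276.26 kg/s.

276.3 kg/s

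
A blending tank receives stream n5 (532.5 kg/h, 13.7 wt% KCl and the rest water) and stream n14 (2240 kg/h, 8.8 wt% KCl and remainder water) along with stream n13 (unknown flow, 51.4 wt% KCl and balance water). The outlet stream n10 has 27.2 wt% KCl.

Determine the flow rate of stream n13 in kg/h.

2000 kg/h

Let n13 be the unknown flow. Total out = 2772.5 + n13.
KCl balance: 270.07 + 0.514·n13 = 0.272·(2772.5 + n13)
(0.514 − 0.272)·n13 = 0.272×2772.5 − 270.07 = 484.05
n13 = 484.05 / 0.242 = 2000.2 kg/h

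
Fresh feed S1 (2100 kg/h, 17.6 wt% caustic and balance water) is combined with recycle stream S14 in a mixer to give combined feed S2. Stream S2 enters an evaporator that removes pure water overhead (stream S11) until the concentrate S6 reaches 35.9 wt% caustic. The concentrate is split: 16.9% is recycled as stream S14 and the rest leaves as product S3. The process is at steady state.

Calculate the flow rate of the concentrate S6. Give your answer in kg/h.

1239 kg/h

Overall caustic balance (none leaves overhead): caustic in fresh feed = caustic in product, i.e. 2100×0.176 = (1−0.169)·S6·0.359.
S6 = 369.6/(0.359×0.831) = 1238.9 kg/h.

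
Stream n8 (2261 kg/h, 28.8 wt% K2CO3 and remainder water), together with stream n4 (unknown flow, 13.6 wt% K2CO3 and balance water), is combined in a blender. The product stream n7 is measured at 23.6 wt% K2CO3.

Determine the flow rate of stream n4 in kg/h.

1176 kg/h

Let n4 be the unknown flow. Total out = 2261 + n4.
K2CO3 balance: 651.17 + 0.136·n4 = 0.236·(2261 + n4)
(0.136 − 0.236)·n4 = 0.236×2261 − 651.17 = -117.57
n4 = -117.57 / -0.100 = 1175.7 kg/h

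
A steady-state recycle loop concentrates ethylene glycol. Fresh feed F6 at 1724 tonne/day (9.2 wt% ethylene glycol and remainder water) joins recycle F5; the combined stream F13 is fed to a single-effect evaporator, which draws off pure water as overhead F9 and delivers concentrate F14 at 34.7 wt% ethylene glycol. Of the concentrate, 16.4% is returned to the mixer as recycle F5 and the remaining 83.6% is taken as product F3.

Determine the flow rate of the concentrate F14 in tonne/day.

Overall ethylene glycol balance (none leaves overhead): ethylene glycol in fresh feed = ethylene glycol in product, i.e. 1724×0.092 = (1−0.164)·F14·0.347.
F14 = 158.61/(0.347×0.836) = 546.75 tonne/day.

546.8 tonne/day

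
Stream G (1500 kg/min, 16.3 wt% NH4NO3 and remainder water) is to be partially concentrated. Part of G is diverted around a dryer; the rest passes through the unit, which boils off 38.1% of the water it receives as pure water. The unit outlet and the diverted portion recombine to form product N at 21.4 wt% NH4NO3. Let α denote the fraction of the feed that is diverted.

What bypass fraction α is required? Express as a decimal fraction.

All 1500×0.163 = 244.5 kg/min of NH4NO3 reaches N, so N = 244.5/0.214 = 1142.5 kg/min and vapour = 357.48 kg/min.
The evaporator receives (1−α)·1500 of feed at 0.837 water and removes 0.381 of that water:
0.381×0.837×(1−α)×1500 = 357.48
(1−α) = 357.48/478.35 = 0.7473;  α = 0.2527.

0.253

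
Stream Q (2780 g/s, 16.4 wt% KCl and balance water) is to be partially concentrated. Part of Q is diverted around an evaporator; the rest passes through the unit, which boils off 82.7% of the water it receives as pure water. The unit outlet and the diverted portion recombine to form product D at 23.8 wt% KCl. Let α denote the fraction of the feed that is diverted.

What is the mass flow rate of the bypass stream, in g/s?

All 2780×0.164 = 455.92 g/s of KCl reaches D, so D = 455.92/0.238 = 1915.6 g/s and vapour = 864.37 g/s.
The evaporator receives (1−α)·2780 of feed at 0.836 water and removes 0.827 of that water:
0.827×0.836×(1−α)×2780 = 864.37
(1−α) = 864.37/1922 = 0.4497;  α = 0.5503.
Bypass flow = 0.5503×2780 = 1529.8 g/s.

1530 g/s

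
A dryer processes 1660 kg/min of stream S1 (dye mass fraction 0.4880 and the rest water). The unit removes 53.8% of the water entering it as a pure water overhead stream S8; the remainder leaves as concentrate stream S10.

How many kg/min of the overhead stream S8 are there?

water entering = 1660×0.512 = 849.92 kg/min; overhead removed = 0.538×849.92 = 457.26 kg/min.

457.3 kg/min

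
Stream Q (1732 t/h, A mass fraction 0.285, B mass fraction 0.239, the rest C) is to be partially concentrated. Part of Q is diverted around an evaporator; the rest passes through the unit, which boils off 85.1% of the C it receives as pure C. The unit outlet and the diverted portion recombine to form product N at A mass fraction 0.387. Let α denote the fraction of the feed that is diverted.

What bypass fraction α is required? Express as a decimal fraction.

All 1732×0.285 = 493.62 t/h of A reaches N, so N = 493.62/0.387 = 1275.5 t/h and vapour = 456.5 t/h.
The evaporator receives (1−α)·1732 of feed at 0.476 C and removes 0.851 of that C:
0.851×0.476×(1−α)×1732 = 456.5
(1−α) = 456.5/701.59 = 0.6507;  α = 0.3493.

0.349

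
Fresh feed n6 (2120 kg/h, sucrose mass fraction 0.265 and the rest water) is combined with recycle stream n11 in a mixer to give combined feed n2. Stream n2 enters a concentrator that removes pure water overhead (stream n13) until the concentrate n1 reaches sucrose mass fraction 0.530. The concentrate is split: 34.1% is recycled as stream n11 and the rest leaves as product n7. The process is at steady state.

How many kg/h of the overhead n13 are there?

Overall sucrose balance (none leaves overhead): sucrose in fresh feed = sucrose in product, i.e. 2120×0.265 = (1−0.341)·n1·0.530.
n1 = 561.8/(0.530×0.659) = 1608.5 kg/h.
Recycle n11 = 0.341×1608.5 = 548.5 kg/h.
Combined feed n2 = 2120 + 548.5 = 2668.5 kg/h.
Overhead n13 = n2 − n1 = 2668.5 − 1608.5 = 1060 kg/h.

1060 kg/h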